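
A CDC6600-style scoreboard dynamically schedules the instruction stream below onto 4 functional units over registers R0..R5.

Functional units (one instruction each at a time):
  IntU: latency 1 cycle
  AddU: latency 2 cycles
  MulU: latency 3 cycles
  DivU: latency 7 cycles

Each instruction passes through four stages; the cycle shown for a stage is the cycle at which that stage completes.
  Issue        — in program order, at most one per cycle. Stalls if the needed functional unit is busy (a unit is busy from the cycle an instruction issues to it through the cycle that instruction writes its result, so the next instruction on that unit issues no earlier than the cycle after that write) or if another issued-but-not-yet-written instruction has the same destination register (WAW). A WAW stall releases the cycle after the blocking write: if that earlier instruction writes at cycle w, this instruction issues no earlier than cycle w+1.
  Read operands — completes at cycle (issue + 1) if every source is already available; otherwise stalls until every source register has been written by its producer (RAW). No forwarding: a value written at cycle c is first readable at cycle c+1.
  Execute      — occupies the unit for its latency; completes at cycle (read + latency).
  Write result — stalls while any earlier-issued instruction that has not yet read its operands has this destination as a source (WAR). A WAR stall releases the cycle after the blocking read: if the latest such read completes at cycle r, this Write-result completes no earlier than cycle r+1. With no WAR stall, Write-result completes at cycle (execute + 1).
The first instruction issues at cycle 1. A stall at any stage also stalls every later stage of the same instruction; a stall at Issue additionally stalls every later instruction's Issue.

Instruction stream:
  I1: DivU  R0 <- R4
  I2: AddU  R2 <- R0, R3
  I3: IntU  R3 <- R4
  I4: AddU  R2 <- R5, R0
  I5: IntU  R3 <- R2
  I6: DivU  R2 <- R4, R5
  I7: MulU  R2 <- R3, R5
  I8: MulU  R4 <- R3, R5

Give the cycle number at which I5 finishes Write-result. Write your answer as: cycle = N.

[1] I1→DivU
[2] I1 RO | I2→AddU
[3] I3→IntU
[4] I3 RO
[5] I3 EX
[9] I1 EX
[10] I1 WR R0
[11] I2 RO
[12] I3 WR R3
[13] I2 EX
[14] I2 WR R2
[15] I4→AddU
[16] I4 RO | I5→IntU
[18] I4 EX
[19] I4 WR R2
[20] I5 RO | I6→DivU
[21] I5 EX | I6 RO
[22] I5 WR R3
[28] I6 EX
[29] I6 WR R2
[30] I7→MulU
[31] I7 RO
[34] I7 EX
[35] I7 WR R2
[36] I8→MulU
[37] I8 RO
[40] I8 EX
[41] I8 WR R4

cycle = 22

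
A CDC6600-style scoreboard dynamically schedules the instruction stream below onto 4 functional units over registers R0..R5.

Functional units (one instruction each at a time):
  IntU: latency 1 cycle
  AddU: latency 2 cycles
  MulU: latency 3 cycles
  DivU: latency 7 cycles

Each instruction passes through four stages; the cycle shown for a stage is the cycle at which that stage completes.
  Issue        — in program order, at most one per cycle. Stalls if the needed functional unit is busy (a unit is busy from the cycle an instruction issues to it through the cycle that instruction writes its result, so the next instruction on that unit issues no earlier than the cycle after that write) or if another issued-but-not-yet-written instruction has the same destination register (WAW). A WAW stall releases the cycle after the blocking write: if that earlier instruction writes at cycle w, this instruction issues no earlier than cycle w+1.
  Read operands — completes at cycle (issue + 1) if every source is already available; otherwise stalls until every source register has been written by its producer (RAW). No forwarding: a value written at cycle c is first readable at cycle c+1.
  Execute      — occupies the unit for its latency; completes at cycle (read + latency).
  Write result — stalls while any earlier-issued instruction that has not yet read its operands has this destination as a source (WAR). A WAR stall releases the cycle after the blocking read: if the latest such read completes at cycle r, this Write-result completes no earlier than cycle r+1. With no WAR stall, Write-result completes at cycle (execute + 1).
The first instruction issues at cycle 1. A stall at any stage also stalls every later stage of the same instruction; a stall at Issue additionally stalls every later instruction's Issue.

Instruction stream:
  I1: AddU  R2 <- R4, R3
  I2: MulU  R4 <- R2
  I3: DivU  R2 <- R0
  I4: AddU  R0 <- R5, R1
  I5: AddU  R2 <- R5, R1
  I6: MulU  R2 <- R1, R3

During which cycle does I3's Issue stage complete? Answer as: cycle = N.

cycle = 6

  I1 | 1 | 2 | 4 | 5
  I2 | 2 | 6 | 9 | 10   RAW R2: wait I1 write@5
  I3 | 6 | 7 | 14 | 15   WAW R2: wait I1 write@5
  I4 | 7 | 8 | 10 | 11
  I5 | 16 | 17 | 19 | 20   WAW R2: wait I3 write@15
  I6 | 21 | 22 | 25 | 26   WAW R2: wait I5 write@20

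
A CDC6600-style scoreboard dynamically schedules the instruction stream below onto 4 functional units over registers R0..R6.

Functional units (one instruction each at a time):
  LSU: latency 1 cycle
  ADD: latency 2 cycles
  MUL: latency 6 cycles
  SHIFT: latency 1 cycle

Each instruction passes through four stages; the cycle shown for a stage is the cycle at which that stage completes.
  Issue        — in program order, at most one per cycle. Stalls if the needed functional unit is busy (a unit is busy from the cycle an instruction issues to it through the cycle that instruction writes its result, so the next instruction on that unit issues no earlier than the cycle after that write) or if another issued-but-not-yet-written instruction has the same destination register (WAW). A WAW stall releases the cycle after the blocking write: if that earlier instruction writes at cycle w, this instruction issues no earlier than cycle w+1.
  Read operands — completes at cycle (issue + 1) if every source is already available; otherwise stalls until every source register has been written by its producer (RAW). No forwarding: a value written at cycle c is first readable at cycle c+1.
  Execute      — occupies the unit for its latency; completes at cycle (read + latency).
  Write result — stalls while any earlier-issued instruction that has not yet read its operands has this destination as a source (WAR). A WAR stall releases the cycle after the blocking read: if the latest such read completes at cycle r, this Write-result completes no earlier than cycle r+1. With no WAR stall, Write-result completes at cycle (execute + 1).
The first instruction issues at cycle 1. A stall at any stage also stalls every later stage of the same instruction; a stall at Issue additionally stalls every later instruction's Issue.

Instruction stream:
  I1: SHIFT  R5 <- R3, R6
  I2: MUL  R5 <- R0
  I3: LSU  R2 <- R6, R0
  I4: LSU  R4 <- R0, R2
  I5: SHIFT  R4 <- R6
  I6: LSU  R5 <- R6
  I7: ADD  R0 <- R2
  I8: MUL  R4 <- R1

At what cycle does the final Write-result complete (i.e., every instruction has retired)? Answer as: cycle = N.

t=1  I1 issues→SHIFT
t=2  I1 reads
t=3  I1 exec-done
t=4  I1 writes R5
t=5  I2 issues→MUL
t=6  I2 reads | I3 issues→LSU
t=7  I3 reads
t=8  I3 exec-done
t=9  I3 writes R2
t=10  I4 issues→LSU
t=11  I4 reads
t=12  I2 exec-done | I4 exec-done
t=13  I2 writes R5 | I4 writes R4
t=14  I5 issues→SHIFT
t=15  I5 reads | I6 issues→LSU
t=16  I5 exec-done | I6 reads | I7 issues→ADD
t=17  I5 writes R4 | I6 exec-done | I7 reads
t=18  I6 writes R5 | I8 issues→MUL
t=19  I7 exec-done | I8 reads
t=20  I7 writes R0
t=25  I8 exec-done
t=26  I8 writes R4

cycle = 26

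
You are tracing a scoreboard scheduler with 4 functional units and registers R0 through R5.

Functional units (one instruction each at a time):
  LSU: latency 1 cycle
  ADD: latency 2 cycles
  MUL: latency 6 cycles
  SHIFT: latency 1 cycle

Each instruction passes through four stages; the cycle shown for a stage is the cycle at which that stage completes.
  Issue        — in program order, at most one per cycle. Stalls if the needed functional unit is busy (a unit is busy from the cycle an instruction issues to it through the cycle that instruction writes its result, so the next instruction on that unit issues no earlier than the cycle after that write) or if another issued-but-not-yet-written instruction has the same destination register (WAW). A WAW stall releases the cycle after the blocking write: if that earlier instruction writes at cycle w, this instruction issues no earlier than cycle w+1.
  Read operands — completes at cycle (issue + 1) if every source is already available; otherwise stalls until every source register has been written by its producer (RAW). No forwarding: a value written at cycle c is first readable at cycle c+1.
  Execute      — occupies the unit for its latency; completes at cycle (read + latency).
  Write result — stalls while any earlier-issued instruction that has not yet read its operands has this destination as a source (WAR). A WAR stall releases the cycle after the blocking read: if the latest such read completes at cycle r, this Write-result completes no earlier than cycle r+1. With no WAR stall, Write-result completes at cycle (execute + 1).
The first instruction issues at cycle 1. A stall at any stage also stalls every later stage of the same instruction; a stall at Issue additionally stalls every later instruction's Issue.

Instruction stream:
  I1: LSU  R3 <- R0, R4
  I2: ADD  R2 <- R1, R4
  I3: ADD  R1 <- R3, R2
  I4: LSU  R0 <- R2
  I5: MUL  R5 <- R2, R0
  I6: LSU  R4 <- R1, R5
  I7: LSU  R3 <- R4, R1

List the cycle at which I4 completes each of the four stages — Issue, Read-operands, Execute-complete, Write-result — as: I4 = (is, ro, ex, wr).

I4 = (8, 9, 10, 11)

1) issue 1, read 2, done 3, write 4
2) issue 2, read 3, done 5, write 6
3) issue 7, read 8, done 10, write 11  <struct: ADD busy until I2 writes@6>
4) issue 8, read 9, done 10, write 11
5) issue 9, read 12, done 18, write 19  <RAW R0: wait I4 write@11>
6) issue 12, read 20, done 21, write 22  <struct: LSU busy until I4 writes@11 / RAW R5: wait I5 write@19>
7) issue 23, read 24, done 25, write 26  <struct: LSU busy until I6 writes@22>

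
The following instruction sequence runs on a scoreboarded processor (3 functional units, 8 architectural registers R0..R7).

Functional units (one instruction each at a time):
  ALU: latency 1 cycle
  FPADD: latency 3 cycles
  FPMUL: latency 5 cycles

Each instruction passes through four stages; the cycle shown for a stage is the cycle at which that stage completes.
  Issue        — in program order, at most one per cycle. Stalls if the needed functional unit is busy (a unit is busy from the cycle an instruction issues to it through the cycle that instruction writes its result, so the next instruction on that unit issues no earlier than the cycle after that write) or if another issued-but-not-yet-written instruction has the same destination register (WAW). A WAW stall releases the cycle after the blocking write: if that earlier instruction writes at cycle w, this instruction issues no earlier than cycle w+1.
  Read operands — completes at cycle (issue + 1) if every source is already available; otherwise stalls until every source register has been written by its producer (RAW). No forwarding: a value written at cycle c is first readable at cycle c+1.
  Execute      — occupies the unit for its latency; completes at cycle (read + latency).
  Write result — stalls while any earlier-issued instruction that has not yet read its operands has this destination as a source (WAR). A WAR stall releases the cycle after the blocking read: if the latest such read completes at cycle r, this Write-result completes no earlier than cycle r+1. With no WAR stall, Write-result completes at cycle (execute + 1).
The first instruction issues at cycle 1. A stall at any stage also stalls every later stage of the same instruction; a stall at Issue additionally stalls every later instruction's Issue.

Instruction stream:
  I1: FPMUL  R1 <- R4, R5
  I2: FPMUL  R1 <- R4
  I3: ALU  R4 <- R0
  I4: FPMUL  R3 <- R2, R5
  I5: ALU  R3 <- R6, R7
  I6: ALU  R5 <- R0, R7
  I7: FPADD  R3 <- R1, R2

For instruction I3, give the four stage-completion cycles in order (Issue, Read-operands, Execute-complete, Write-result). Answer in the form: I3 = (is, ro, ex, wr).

[1] I1→FPMUL
[2] I1 RO
[7] I1 EX
[8] I1 WR R1
[9] I2→FPMUL
[10] I2 RO; I3→ALU
[11] I3 RO
[12] I3 EX
[13] I3 WR R4
[15] I2 EX
[16] I2 WR R1
[17] I4→FPMUL
[18] I4 RO
[23] I4 EX
[24] I4 WR R3
[25] I5→ALU
[26] I5 RO
[27] I5 EX
[28] I5 WR R3
[29] I6→ALU
[30] I6 RO; I7→FPADD
[31] I6 EX; I7 RO
[32] I6 WR R5
[34] I7 EX
[35] I7 WR R3

I3 = (10, 11, 12, 13)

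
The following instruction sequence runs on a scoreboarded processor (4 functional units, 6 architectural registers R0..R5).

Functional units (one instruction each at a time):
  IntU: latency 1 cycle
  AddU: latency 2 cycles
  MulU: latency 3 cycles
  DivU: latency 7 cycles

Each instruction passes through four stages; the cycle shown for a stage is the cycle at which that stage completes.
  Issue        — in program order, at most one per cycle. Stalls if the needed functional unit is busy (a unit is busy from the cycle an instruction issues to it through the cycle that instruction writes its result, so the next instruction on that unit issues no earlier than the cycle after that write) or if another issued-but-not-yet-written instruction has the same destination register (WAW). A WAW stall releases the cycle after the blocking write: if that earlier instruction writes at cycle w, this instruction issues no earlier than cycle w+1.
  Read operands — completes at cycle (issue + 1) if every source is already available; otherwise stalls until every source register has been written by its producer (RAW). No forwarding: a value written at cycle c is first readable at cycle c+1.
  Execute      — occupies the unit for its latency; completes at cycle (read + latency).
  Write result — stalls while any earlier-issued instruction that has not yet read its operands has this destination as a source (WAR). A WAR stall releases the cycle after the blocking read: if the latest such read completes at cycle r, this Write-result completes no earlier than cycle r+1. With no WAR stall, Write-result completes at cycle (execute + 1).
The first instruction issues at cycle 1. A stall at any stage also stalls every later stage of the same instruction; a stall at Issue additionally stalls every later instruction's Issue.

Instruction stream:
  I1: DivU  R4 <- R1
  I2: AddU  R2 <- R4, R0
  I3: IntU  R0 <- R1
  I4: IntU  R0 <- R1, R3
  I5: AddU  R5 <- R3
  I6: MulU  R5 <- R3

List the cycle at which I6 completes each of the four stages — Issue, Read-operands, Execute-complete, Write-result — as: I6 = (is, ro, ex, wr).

I1 -> (1, 2, 9, 10)
I2 -> (2, 11, 13, 14)  // RAW R4: wait I1 write@10
I3 -> (3, 4, 5, 12)  // WAR R0: wait I2 read@11
I4 -> (13, 14, 15, 16)  // struct: IntU busy until I3 writes@12
I5 -> (15, 16, 18, 19)  // struct: AddU busy until I2 writes@14
I6 -> (20, 21, 24, 25)  // WAW R5: wait I5 write@19

I6 = (20, 21, 24, 25)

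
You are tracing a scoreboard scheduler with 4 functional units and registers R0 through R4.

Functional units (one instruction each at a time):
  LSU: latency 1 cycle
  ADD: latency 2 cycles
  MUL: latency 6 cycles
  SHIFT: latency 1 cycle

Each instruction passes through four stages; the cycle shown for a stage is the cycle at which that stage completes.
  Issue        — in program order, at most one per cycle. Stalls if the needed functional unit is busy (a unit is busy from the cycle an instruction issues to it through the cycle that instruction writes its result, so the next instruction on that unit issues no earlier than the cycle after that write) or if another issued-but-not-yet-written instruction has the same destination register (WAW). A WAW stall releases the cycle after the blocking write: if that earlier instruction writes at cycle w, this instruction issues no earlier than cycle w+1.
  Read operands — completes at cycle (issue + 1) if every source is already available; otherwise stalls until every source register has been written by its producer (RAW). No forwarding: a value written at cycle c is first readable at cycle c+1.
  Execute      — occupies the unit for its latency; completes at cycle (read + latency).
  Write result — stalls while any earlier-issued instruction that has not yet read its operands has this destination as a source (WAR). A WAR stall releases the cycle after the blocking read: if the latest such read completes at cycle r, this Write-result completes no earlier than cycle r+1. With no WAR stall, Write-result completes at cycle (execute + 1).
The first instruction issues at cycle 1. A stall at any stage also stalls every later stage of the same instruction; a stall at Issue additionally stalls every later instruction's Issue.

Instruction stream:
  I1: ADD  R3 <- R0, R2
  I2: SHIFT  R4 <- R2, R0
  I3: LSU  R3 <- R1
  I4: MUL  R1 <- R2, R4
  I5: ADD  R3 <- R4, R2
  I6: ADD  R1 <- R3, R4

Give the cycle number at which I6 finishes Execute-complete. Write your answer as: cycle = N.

cycle = 19

t=1  I1 issues→ADD
t=2  I1 reads, I2 issues→SHIFT
t=3  I2 reads
t=4  I1 exec-done, I2 exec-done
t=5  I1 writes R3, I2 writes R4
t=6  I3 issues→LSU
t=7  I3 reads, I4 issues→MUL
t=8  I3 exec-done, I4 reads
t=9  I3 writes R3
t=10  I5 issues→ADD
t=11  I5 reads
t=13  I5 exec-done
t=14  I4 exec-done, I5 writes R3
t=15  I4 writes R1
t=16  I6 issues→ADD
t=17  I6 reads
t=19  I6 exec-done
t=20  I6 writes R1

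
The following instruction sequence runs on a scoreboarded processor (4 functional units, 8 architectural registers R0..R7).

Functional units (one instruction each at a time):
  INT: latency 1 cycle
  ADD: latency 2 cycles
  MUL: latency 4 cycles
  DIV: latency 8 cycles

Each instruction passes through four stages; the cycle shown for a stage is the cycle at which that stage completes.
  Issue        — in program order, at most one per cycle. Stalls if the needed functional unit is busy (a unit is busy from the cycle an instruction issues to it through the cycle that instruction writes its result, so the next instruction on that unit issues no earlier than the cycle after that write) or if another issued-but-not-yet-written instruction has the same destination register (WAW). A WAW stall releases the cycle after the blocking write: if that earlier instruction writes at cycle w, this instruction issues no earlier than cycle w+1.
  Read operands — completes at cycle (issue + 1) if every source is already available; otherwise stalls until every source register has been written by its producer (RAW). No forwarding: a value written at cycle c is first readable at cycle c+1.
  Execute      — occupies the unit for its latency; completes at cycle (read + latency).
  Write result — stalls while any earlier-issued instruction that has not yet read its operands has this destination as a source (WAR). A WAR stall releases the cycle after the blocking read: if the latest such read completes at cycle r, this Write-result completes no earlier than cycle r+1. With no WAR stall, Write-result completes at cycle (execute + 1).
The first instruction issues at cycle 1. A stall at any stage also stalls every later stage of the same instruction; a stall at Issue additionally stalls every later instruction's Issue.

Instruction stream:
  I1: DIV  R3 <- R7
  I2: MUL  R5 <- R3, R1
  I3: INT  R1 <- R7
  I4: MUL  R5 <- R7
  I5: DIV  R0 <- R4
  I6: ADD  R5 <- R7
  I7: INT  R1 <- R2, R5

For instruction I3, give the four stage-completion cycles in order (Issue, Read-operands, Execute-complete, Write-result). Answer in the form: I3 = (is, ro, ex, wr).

I3 = (3, 4, 5, 13)

t=1  I1 dispatched to DIV
t=2  I1 operands ready | I2 dispatched to MUL
t=3  I3 dispatched to INT
t=4  I3 operands ready
t=5  I3 complete
t=10  I1 complete
t=11  R3←I1
t=12  I2 operands ready
t=13  R1←I3
t=16  I2 complete
t=17  R5←I2
t=18  I4 dispatched to MUL
t=19  I4 operands ready | I5 dispatched to DIV
t=20  I5 operands ready
t=23  I4 complete
t=24  R5←I4
t=25  I6 dispatched to ADD
t=26  I6 operands ready | I7 dispatched to INT
t=28  I5 complete | I6 complete
t=29  R0←I5 | R5←I6
t=30  I7 operands ready
t=31  I7 complete
t=32  R1←I7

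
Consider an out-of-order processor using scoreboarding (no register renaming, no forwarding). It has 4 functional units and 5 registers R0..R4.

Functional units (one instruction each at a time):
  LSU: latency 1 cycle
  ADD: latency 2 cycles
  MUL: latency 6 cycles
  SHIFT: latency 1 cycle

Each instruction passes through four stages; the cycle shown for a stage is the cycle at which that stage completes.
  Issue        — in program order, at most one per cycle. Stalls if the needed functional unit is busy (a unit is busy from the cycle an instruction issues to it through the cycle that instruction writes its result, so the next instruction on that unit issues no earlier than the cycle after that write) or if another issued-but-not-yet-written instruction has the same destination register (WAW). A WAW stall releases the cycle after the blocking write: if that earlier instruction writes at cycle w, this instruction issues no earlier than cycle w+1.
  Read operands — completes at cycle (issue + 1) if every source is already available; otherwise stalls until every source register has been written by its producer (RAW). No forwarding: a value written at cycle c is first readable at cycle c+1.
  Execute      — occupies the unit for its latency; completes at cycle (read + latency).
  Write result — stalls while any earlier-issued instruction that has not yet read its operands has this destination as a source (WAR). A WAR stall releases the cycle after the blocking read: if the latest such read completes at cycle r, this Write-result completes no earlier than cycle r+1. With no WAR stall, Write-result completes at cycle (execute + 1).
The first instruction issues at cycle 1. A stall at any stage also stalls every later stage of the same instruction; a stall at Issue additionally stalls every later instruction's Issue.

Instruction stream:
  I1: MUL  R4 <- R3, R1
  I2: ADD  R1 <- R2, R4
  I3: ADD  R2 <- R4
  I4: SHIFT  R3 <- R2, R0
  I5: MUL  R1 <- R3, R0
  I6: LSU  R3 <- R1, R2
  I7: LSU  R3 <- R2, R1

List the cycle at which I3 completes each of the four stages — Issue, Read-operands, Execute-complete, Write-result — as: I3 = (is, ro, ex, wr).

c1: issue I1 (MUL)
c2: I1 read-ops, issue I2 (ADD)
c8: I1 finished on MUL
c9: I1→R4
c10: I2 read-ops
c12: I2 finished on ADD
c13: I2→R1
c14: issue I3 (ADD)
c15: I3 read-ops, issue I4 (SHIFT)
c16: issue I5 (MUL)
c17: I3 finished on ADD
c18: I3→R2
c19: I4 read-ops
c20: I4 finished on SHIFT
c21: I4→R3
c22: I5 read-ops, issue I6 (LSU)
c28: I5 finished on MUL
c29: I5→R1
c30: I6 read-ops
c31: I6 finished on LSU
c32: I6→R3
c33: issue I7 (LSU)
c34: I7 read-ops
c35: I7 finished on LSU
c36: I7→R3

I3 = (14, 15, 17, 18)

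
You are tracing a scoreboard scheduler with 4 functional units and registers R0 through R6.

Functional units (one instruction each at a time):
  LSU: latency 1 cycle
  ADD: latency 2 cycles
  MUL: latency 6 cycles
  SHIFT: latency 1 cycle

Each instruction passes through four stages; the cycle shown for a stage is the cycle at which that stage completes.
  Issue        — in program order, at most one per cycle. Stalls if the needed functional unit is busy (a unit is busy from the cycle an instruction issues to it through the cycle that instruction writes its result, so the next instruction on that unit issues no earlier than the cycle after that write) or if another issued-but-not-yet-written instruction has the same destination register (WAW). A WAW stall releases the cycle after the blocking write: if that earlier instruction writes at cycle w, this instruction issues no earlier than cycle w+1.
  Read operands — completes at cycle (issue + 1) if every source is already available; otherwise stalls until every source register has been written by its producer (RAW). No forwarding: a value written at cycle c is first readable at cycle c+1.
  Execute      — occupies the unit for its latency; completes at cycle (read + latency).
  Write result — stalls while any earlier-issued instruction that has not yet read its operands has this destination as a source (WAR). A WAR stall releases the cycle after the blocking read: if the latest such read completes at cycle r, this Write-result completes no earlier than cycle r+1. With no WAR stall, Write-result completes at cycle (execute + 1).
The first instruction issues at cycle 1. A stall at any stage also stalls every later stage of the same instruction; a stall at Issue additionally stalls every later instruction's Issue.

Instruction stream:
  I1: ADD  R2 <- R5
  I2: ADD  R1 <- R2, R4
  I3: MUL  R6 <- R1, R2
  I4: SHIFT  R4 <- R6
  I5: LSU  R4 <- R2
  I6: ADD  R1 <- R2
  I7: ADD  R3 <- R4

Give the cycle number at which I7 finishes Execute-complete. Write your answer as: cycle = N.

cycle = 31

c1: issue I1 (ADD)
c2: I1 read-ops
c4: I1 finished on ADD
c5: I1→R2
c6: issue I2 (ADD)
c7: I2 read-ops, issue I3 (MUL)
c8: issue I4 (SHIFT)
c9: I2 finished on ADD
c10: I2→R1
c11: I3 read-ops
c17: I3 finished on MUL
c18: I3→R6
c19: I4 read-ops
c20: I4 finished on SHIFT
c21: I4→R4
c22: issue I5 (LSU)
c23: I5 read-ops, issue I6 (ADD)
c24: I5 finished on LSU, I6 read-ops
c25: I5→R4
c26: I6 finished on ADD
c27: I6→R1
c28: issue I7 (ADD)
c29: I7 read-ops
c31: I7 finished on ADD
c32: I7→R3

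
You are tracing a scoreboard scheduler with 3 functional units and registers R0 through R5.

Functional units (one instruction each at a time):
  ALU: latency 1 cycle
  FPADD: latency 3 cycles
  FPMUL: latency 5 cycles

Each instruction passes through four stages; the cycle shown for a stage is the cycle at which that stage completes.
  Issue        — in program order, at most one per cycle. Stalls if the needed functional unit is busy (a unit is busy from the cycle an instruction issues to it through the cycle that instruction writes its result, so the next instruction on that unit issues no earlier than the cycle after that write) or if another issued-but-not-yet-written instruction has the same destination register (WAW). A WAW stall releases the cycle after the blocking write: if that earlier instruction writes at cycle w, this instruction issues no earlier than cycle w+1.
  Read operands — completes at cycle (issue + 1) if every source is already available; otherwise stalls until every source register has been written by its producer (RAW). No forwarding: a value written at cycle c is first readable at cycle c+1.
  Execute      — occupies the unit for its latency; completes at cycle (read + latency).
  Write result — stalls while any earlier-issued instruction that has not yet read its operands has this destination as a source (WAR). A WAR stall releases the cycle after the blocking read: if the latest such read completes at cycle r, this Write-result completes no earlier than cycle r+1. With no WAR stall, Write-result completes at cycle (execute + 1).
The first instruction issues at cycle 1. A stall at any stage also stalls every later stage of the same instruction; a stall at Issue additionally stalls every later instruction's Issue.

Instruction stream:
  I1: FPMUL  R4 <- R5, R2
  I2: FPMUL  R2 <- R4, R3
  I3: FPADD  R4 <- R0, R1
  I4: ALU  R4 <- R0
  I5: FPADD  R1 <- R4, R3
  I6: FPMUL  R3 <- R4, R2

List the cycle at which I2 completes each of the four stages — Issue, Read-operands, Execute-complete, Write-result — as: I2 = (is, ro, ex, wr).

[I1] 1/2/7/8
[I2] 9/10/15/16  (struct: FPMUL busy until I1 writes@8)
[I3] 10/11/14/15
[I4] 16/17/18/19  (WAW R4: wait I3 write@15)
[I5] 17/20/23/24  (RAW R4: wait I4 write@19)
[I6] 18/20/25/26  (RAW R4: wait I4 write@19)

I2 = (9, 10, 15, 16)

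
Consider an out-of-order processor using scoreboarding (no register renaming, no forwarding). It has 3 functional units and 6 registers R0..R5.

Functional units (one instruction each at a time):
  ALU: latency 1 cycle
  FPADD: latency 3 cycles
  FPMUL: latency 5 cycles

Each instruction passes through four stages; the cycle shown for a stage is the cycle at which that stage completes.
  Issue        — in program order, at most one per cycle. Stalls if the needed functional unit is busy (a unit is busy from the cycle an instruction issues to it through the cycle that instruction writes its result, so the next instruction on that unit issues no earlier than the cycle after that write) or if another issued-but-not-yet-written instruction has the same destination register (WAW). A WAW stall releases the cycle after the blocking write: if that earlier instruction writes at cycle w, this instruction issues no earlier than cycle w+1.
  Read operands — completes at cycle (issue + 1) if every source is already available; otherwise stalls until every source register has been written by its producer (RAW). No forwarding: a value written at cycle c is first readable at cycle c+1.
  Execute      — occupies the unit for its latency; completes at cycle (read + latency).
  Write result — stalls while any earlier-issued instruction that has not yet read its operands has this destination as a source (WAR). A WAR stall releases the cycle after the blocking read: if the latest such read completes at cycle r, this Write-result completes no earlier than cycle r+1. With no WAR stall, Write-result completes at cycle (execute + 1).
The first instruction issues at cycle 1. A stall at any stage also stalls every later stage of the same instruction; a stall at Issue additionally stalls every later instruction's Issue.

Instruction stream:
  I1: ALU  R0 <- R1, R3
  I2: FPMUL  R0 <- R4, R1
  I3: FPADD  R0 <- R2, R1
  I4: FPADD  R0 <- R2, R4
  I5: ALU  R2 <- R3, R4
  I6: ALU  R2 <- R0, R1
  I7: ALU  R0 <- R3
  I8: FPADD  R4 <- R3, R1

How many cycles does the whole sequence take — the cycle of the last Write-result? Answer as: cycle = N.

cycle = 34

[1] issue I1 (ALU)
[2] I1 read-ops
[3] I1 finished on ALU
[4] I1→R0
[5] issue I2 (FPMUL)
[6] I2 read-ops
[11] I2 finished on FPMUL
[12] I2→R0
[13] issue I3 (FPADD)
[14] I3 read-ops
[17] I3 finished on FPADD
[18] I3→R0
[19] issue I4 (FPADD)
[20] I4 read-ops | issue I5 (ALU)
[21] I5 read-ops
[22] I5 finished on ALU
[23] I4 finished on FPADD | I5→R2
[24] I4→R0 | issue I6 (ALU)
[25] I6 read-ops
[26] I6 finished on ALU
[27] I6→R2
[28] issue I7 (ALU)
[29] I7 read-ops | issue I8 (FPADD)
[30] I7 finished on ALU | I8 read-ops
[31] I7→R0
[33] I8 finished on FPADD
[34] I8→R4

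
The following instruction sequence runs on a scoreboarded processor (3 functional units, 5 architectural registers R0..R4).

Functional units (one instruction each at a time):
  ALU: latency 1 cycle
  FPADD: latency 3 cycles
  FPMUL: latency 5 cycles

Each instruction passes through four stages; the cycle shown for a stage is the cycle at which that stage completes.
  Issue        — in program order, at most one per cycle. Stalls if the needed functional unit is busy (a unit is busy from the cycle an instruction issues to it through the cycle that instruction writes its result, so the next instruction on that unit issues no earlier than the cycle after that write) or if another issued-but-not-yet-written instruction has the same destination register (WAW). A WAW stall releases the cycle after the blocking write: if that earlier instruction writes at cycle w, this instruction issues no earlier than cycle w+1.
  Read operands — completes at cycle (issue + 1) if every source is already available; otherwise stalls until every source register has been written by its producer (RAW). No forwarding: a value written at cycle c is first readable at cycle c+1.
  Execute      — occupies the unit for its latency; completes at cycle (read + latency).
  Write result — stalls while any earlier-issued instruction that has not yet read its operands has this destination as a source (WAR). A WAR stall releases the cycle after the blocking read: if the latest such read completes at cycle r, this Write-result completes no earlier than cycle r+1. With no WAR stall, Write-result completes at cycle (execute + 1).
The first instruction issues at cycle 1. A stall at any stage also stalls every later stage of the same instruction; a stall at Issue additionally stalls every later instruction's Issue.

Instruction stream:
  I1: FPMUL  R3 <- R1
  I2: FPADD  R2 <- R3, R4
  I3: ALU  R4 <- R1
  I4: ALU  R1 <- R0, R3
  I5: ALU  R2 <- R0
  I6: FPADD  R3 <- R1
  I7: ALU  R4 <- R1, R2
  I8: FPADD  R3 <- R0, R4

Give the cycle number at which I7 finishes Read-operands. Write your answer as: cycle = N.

1) issue 1, read 2, done 7, write 8
2) issue 2, read 9, done 12, write 13  <RAW R3: wait I1 write@8>
3) issue 3, read 4, done 5, write 10  <WAR R4: wait I2 read@9>
4) issue 11, read 12, done 13, write 14  <struct: ALU busy until I3 writes@10>
5) issue 15, read 16, done 17, write 18  <struct: ALU busy until I4 writes@14>
6) issue 16, read 17, done 20, write 21
7) issue 19, read 20, done 21, write 22  <struct: ALU busy until I5 writes@18>
8) issue 22, read 23, done 26, write 27  <struct: FPADD busy until I6 writes@21>

cycle = 20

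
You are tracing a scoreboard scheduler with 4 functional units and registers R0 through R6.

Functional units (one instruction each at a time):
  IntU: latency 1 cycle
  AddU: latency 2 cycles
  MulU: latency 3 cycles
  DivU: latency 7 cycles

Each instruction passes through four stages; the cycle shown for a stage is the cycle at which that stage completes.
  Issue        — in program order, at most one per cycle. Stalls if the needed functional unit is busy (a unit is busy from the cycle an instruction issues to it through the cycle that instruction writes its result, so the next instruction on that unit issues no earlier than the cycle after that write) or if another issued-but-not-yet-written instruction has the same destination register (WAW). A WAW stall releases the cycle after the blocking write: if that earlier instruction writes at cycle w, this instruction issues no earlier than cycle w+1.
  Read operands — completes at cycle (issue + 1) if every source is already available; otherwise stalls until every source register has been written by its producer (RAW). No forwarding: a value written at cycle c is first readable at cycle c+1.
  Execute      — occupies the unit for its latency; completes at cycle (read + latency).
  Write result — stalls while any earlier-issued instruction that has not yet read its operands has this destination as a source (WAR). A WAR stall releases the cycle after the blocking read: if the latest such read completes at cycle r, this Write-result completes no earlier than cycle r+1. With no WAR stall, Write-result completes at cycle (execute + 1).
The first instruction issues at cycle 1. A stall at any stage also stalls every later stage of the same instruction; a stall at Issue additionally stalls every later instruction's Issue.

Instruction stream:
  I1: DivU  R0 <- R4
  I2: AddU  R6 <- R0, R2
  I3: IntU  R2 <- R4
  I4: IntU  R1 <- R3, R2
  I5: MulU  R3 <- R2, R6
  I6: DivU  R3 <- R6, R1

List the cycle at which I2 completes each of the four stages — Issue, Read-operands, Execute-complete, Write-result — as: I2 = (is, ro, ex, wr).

I2 = (2, 11, 13, 14)

t=1  issue I1 (DivU)
t=2  I1 read-ops; issue I2 (AddU)
t=3  issue I3 (IntU)
t=4  I3 read-ops
t=5  I3 finished on IntU
t=9  I1 finished on DivU
t=10  I1→R0
t=11  I2 read-ops
t=12  I3→R2
t=13  I2 finished on AddU; issue I4 (IntU)
t=14  I2→R6; I4 read-ops; issue I5 (MulU)
t=15  I4 finished on IntU; I5 read-ops
t=16  I4→R1
t=18  I5 finished on MulU
t=19  I5→R3
t=20  issue I6 (DivU)
t=21  I6 read-ops
t=28  I6 finished on DivU
t=29  I6→R3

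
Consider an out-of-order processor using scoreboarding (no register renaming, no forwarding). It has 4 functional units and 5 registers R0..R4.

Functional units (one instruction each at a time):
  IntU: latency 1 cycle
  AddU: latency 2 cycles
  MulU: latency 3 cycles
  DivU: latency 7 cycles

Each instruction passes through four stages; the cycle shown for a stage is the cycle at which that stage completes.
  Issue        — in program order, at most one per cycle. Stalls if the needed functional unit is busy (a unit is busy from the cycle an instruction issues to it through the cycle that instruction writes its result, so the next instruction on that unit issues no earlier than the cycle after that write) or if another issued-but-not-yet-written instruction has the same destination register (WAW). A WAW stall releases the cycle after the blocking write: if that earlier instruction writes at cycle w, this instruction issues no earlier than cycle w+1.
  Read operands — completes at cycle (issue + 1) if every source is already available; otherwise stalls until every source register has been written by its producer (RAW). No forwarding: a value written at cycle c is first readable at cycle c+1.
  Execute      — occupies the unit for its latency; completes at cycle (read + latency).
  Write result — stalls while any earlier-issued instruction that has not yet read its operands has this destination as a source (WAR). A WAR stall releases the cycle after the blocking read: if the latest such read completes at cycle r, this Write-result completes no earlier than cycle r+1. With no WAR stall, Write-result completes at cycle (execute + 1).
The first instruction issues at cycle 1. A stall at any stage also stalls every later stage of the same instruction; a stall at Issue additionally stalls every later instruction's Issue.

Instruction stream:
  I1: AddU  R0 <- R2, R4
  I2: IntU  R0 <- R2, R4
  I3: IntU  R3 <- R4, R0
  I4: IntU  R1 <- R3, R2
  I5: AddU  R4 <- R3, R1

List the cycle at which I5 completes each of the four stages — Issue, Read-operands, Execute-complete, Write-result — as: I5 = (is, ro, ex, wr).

t=1  issue I1 (AddU)
t=2  I1 read-ops
t=4  I1 finished on AddU
t=5  I1→R0
t=6  issue I2 (IntU)
t=7  I2 read-ops
t=8  I2 finished on IntU
t=9  I2→R0
t=10  issue I3 (IntU)
t=11  I3 read-ops
t=12  I3 finished on IntU
t=13  I3→R3
t=14  issue I4 (IntU)
t=15  I4 read-ops, issue I5 (AddU)
t=16  I4 finished on IntU
t=17  I4→R1
t=18  I5 read-ops
t=20  I5 finished on AddU
t=21  I5→R4

I5 = (15, 18, 20, 21)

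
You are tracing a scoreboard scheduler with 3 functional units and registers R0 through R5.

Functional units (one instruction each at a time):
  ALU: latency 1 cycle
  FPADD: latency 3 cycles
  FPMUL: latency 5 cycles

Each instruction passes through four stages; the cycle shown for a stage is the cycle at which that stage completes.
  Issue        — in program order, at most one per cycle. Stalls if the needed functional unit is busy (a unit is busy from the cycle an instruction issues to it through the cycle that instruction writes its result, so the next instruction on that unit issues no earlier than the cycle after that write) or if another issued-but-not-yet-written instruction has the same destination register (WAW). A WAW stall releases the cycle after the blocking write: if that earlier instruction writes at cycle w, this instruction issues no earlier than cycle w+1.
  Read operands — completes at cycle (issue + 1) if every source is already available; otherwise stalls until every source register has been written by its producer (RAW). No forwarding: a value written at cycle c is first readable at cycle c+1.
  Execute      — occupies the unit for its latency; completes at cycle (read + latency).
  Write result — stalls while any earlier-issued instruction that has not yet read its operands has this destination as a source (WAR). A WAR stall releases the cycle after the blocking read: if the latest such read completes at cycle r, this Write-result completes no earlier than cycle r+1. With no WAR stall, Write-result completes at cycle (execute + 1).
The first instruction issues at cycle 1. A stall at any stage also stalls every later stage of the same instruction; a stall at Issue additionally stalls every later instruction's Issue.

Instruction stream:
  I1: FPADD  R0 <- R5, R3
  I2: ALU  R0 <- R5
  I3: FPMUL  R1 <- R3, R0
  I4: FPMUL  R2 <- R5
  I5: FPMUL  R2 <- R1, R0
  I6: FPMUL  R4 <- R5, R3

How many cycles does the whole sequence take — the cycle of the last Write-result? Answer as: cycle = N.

cycle = 41

cycle 1: I1→FPADD
cycle 2: I1 RO
cycle 5: I1 EX
cycle 6: I1 WR R0
cycle 7: I2→ALU
cycle 8: I2 RO, I3→FPMUL
cycle 9: I2 EX
cycle 10: I2 WR R0
cycle 11: I3 RO
cycle 16: I3 EX
cycle 17: I3 WR R1
cycle 18: I4→FPMUL
cycle 19: I4 RO
cycle 24: I4 EX
cycle 25: I4 WR R2
cycle 26: I5→FPMUL
cycle 27: I5 RO
cycle 32: I5 EX
cycle 33: I5 WR R2
cycle 34: I6→FPMUL
cycle 35: I6 RO
cycle 40: I6 EX
cycle 41: I6 WR R4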